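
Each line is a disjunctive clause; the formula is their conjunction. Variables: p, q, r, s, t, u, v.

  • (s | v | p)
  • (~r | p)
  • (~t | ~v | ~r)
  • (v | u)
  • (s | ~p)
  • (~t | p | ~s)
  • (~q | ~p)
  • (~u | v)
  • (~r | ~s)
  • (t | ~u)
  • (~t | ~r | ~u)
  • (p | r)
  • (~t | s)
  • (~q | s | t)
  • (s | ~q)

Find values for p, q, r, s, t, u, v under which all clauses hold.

q occurs only negated in the remaining clauses — set q = False.
Try p = True.
  then s is forced to True.
  then r is forced to False.
Branch on t: take t = True.
Branch on u: take u = False.
  then v is forced to True.
Check each clause:
  1. (v | s | p) — p is true.
  2. (p | ~r) — p is true.
  3. (~r | ~t | ~v) — ~r is true.
  4. (u | v) — v is true.
  5. (s | ~p) — s is true.
  6. (~t | p | ~s) — p is true.
  7. (~q | ~p) — ~q is true.
  8. (v | ~u) — ~u is true.
  9. (~r | ~s) — ~r is true.
  10. (t | ~u) — ~u is true.
  11. (~t | ~r | ~u) — ~u is true.
  12. (r | p) — p is true.
  13. (~t | s) — s is true.
  14. (~q | t | s) — s is true.
  15. (~q | s) — s is true.

p = T, q = F, r = F, s = T, t = T, u = F, v = T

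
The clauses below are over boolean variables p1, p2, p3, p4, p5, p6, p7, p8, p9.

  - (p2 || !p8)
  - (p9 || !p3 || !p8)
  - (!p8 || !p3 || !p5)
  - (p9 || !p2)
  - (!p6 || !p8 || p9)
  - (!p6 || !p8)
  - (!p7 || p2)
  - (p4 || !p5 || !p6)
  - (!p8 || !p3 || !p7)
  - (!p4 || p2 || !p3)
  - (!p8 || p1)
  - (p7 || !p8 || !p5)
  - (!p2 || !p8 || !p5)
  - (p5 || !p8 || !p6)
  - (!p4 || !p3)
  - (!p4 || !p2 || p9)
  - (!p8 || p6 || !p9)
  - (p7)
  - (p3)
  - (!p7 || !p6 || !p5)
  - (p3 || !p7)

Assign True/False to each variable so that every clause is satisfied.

Unit propagation: (p7) forces p7 = True.
The clause (p2) is unit: p2 must be True.
(p9) is a unit clause, so p9 = True.
The clause (p3) is unit: p3 must be True.
The clause (!p8) is unit: p8 must be False.
(!p4) is a unit clause, so p4 = False.
p5 occurs only negated in the remaining clauses — set p5 = False.
p1, p6 are now unconstrained; take p1 = False, p6 = True.

p1 = F, p2 = T, p3 = T, p4 = F, p5 = F, p6 = T, p7 = T, p8 = F, p9 = T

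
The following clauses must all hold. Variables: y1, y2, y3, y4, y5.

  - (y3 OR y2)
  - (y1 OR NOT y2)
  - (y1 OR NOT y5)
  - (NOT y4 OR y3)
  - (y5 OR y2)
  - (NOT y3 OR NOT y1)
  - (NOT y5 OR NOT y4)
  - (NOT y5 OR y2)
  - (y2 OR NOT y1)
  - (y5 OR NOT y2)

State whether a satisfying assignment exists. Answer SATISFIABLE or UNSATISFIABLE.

SATISFIABLE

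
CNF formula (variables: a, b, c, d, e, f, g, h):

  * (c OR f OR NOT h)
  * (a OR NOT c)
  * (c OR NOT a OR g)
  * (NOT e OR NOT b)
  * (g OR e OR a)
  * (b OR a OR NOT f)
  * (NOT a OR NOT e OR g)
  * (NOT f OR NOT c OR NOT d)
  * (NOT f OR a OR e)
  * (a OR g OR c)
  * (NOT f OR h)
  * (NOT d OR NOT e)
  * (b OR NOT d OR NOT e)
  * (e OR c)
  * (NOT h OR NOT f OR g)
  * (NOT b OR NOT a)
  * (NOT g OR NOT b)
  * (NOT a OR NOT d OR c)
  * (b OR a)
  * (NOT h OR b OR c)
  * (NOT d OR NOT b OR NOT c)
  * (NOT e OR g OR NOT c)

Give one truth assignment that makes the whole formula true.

Set a = True and propagate.
  then b is forced to False.
Set c = True and propagate.
The remaining clauses are satisfied by d = True, e = False, f = False, g = False, h = False.

a=T, b=F, c=T, d=T, e=F, f=F, g=F, h=F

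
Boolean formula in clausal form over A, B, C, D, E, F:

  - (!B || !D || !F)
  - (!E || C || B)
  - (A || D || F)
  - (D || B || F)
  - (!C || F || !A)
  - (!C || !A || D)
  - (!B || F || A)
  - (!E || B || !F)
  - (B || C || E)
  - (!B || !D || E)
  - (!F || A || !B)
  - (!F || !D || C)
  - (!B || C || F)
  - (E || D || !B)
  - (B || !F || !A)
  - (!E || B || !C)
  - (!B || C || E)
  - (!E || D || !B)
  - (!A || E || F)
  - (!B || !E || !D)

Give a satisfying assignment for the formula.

A=F, B=F, C=T, D=T, E=F, F=F

Check each clause:
  1. (!D || !B || !F) — !F is true.
  2. (!E || B || C) — C is true.
  3. (F || A || D) — D is true.
  4. (F || B || D) — D is true.
  5. (F || !C || !A) — !A is true.
  6. (D || !C || !A) — D is true.
  7. (A || F || !B) — !B is true.
  8. (!E || !F || B) — !F is true.
  9. (E || C || B) — C is true.
  10. (!B || E || !D) — !B is true.
  11. (!F || !B || A) — !F is true.
  12. (!F || C || !D) — !F is true.
  13. (F || !B || C) — C is true.
  14. (E || !B || D) — D is true.
  15. (!F || !A || B) — !F is true.
  16. (B || !E || !C) — !E is true.
  17. (E || C || !B) — C is true.
  18. (!B || !E || D) — !E is true.
  19. (F || E || !A) — !A is true.
  20. (!B || !D || !E) — !E is true.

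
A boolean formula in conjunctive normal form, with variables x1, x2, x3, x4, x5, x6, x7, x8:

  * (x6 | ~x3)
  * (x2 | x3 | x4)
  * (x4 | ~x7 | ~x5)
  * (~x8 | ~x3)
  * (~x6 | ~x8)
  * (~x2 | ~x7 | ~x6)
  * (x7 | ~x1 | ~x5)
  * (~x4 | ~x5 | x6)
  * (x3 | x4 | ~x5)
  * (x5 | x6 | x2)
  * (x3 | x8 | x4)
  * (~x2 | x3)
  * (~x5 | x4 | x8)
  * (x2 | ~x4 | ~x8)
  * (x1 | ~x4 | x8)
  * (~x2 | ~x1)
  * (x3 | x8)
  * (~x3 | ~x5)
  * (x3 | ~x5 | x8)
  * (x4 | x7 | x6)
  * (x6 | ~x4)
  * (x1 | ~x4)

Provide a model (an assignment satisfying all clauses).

Branch on x1: take x1 = True.
  then x2 is forced to False.
Try x3 = True.
  then x6 is forced to True.
  then x8 is forced to False.
  then x5 is forced to False.
x4, x7 are now unconstrained; take x4 = True, x7 = False.
Check each clause:
  1. (~x3 | x6) — x6 is true.
  2. (x2 | x3 | x4) — x3 is true.
  3. (~x7 | ~x5 | x4) — ~x7 is true.
  4. (~x8 | ~x3) — ~x8 is true.
  5. (~x8 | ~x6) — ~x8 is true.
  6. (~x7 | ~x6 | ~x2) — ~x7 is true.
  7. (x7 | ~x5 | ~x1) — ~x5 is true.
  8. (~x5 | ~x4 | x6) — ~x5 is true.
  9. (x3 | ~x5 | x4) — x3 is true.
  10. (x2 | x5 | x6) — x6 is true.
  11. (x3 | x4 | x8) — x3 is true.
  12. (x3 | ~x2) — x3 is true.
  13. (x4 | x8 | ~x5) — ~x5 is true.
  14. (x2 | ~x8 | ~x4) — ~x8 is true.
  15. (~x4 | x8 | x1) — x1 is true.
  16. (~x1 | ~x2) — ~x2 is true.
  17. (x3 | x8) — x3 is true.
  18. (~x5 | ~x3) — ~x5 is true.
  19. (~x5 | x8 | x3) — x3 is true.
  20. (x4 | x7 | x6) — x4 is true.
  21. (~x4 | x6) — x6 is true.
  22. (~x4 | x1) — x1 is true.

x1 = True, x2 = False, x3 = True, x4 = True, x5 = False, x6 = True, x7 = False, x8 = False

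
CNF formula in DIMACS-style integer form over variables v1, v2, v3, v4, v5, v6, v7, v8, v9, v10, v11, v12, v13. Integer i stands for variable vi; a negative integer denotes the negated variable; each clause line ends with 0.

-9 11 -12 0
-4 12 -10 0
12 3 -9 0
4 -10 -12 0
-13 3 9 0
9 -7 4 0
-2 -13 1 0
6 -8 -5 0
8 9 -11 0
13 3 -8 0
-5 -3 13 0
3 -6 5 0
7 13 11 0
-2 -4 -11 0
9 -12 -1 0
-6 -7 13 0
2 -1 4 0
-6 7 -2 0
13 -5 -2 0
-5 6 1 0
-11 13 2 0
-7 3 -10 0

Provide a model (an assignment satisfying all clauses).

v1=F, v2=F, v3=T, v4=T, v5=T, v6=T, v7=T, v8=F, v9=F, v10=F, v11=F, v12=T, v13=T

Check each clause:
  1. (NOT v12 OR NOT v9 OR v11) — NOT v9 is true.
  2. (v12 OR NOT v10 OR NOT v4) — v12 is true.
  3. (NOT v9 OR v12 OR v3) — v3 is true.
  4. (NOT v10 OR v4 OR NOT v12) — v4 is true.
  5. (v3 OR NOT v13 OR v9) — v3 is true.
  6. (NOT v7 OR v9 OR v4) — v4 is true.
  7. (NOT v2 OR v1 OR NOT v13) — NOT v2 is true.
  8. (v6 OR NOT v5 OR NOT v8) — NOT v8 is true.
  9. (NOT v11 OR v8 OR v9) — NOT v11 is true.
  10. (v3 OR NOT v8 OR v13) — NOT v8 is true.
  11. (NOT v5 OR NOT v3 OR v13) — v13 is true.
  12. (NOT v6 OR v5 OR v3) — v3 is true.
  13. (v11 OR v7 OR v13) — v13 is true.
  14. (NOT v4 OR NOT v11 OR NOT v2) — NOT v11 is true.
  15. (NOT v12 OR v9 OR NOT v1) — NOT v1 is true.
  16. (v13 OR NOT v6 OR NOT v7) — v13 is true.
  17. (v2 OR v4 OR NOT v1) — v4 is true.
  18. (NOT v2 OR NOT v6 OR v7) — NOT v2 is true.
  19. (NOT v2 OR v13 OR NOT v5) — v13 is true.
  20. (v1 OR NOT v5 OR v6) — v6 is true.
  21. (v2 OR NOT v11 OR v13) — v13 is true.
  22. (NOT v10 OR NOT v7 OR v3) — v3 is true.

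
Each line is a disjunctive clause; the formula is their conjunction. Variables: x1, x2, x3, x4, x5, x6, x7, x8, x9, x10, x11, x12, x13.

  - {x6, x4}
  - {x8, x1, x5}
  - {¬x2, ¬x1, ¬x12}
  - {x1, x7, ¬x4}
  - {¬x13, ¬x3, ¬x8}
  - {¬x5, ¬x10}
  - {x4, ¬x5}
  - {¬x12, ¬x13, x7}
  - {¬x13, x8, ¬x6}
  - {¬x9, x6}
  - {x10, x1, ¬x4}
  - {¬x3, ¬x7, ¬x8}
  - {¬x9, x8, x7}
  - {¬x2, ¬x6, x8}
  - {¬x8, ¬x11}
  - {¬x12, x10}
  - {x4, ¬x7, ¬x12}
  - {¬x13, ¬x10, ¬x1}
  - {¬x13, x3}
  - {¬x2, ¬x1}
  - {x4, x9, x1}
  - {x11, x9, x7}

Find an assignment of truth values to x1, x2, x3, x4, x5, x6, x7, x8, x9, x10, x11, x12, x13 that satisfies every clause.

x1 = 1, x2 = 0, x3 = 0, x4 = 0, x5 = 0, x6 = 1, x7 = 0, x8 = 0, x9 = 0, x10 = 1, x11 = 1, x12 = 1, x13 = 0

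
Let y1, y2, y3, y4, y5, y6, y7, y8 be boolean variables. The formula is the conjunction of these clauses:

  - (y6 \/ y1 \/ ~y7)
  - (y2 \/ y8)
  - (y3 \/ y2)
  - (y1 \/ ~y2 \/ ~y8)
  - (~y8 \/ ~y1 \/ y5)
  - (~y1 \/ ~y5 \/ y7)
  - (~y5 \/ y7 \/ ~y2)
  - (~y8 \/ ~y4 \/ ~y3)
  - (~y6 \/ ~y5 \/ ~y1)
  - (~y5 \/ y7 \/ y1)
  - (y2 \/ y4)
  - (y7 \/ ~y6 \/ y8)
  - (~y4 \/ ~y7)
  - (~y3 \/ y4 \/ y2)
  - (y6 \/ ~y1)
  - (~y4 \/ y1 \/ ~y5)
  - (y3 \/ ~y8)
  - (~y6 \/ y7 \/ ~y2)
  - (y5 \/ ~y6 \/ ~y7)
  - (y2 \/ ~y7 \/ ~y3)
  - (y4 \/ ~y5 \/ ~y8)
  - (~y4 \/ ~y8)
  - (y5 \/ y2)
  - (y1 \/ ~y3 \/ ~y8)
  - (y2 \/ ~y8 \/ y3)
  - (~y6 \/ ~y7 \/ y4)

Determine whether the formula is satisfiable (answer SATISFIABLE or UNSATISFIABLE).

Set y1 = False and propagate.
The remaining clauses are satisfied by y2 = True, y3 = True, y4 = False, y5 = False, y6 = False, y7 = False, y8 = False.
Every clause has at least one true literal under this assignment.
So y1=F, y2=T, y3=T, y4=F, y5=F, y6=F, y7=F, y8=F is a satisfying assignment.

SATISFIABLE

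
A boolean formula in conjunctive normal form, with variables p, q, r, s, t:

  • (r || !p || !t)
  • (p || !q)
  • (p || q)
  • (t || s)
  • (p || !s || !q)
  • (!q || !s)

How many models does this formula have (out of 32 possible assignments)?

5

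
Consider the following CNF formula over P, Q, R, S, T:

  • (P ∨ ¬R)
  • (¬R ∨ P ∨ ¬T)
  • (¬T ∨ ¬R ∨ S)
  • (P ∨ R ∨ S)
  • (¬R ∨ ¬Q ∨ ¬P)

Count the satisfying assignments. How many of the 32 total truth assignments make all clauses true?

15

Split on R, then P.
  R=1, P=1: remaining (Q,S,T) ∈ {(0,0,0); (0,1,0); (0,1,1)} — 3.
  R=1, P=0: a clause becomes empty — 0.
  R=0, P=1: Q, S, T free → 2^3 = 8.
  R=0, P=0: remaining (Q,S,T) ∈ {(0,1,0); (0,1,1); (1,1,0); (1,1,1)} — 4.
Total: 3 + 0 + 8 + 4 = 15.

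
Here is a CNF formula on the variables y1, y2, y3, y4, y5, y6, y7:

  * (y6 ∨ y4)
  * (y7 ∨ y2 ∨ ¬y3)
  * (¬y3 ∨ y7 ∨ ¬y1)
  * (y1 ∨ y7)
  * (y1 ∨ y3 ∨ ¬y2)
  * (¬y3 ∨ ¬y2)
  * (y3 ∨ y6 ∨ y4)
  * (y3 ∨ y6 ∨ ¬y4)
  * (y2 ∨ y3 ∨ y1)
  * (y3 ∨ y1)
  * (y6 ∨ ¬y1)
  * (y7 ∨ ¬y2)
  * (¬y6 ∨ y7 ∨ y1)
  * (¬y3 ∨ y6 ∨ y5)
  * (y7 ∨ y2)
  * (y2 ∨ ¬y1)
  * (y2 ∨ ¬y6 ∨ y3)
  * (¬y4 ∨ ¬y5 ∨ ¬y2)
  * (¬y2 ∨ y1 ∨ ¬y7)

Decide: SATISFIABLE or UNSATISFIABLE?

SATISFIABLE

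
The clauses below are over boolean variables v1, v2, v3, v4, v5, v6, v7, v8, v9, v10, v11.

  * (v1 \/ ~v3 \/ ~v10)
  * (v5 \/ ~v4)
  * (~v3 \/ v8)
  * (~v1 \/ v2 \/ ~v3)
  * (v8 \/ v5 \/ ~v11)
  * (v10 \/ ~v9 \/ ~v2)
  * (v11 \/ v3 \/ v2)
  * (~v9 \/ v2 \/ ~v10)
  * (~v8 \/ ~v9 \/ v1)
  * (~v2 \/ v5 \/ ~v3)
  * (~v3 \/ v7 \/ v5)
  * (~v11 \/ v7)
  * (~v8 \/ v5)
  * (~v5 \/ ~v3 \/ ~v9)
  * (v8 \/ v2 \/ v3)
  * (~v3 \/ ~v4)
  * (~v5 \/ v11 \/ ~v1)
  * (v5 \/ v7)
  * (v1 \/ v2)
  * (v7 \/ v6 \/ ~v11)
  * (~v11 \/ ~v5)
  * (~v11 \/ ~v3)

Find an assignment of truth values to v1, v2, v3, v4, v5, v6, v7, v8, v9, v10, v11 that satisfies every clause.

v1 = F, v2 = T, v3 = F, v4 = T, v5 = T, v6 = F, v7 = F, v8 = T, v9 = F, v10 = F, v11 = F

Check each clause:
  1. (v1 \/ ~v3 \/ ~v10) — ~v3 is true.
  2. (~v4 \/ v5) — v5 is true.
  3. (~v3 \/ v8) — v8 is true.
  4. (~v3 \/ v2 \/ ~v1) — v2 is true.
  5. (v8 \/ v5 \/ ~v11) — v8 is true.
  6. (~v9 \/ v10 \/ ~v2) — ~v9 is true.
  7. (v3 \/ v11 \/ v2) — v2 is true.
  8. (~v10 \/ v2 \/ ~v9) — v2 is true.
  9. (~v8 \/ ~v9 \/ v1) — ~v9 is true.
  10. (v5 \/ ~v3 \/ ~v2) — ~v3 is true.
  11. (~v3 \/ v7 \/ v5) — ~v3 is true.
  12. (v7 \/ ~v11) — ~v11 is true.
  13. (v5 \/ ~v8) — v5 is true.
  14. (~v5 \/ ~v3 \/ ~v9) — ~v3 is true.
  15. (v8 \/ v2 \/ v3) — v8 is true.
  16. (~v3 \/ ~v4) — ~v3 is true.
  17. (v11 \/ ~v5 \/ ~v1) — ~v1 is true.
  18. (v7 \/ v5) — v5 is true.
  19. (v2 \/ v1) — v2 is true.
  20. (v6 \/ v7 \/ ~v11) — ~v11 is true.
  21. (~v5 \/ ~v11) — ~v11 is true.
  22. (~v11 \/ ~v3) — ~v11 is true.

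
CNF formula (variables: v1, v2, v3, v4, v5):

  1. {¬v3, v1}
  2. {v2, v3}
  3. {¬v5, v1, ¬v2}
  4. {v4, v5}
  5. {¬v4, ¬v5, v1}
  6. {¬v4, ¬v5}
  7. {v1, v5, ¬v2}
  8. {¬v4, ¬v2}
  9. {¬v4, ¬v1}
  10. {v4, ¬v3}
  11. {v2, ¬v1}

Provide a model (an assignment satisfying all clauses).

v1 = True, v2 = True, v3 = False, v4 = False, v5 = True

Set v1 = True and propagate.
  then v4 is forced to False.
  then v5 is forced to True.
  then v3 is forced to False.
  then v2 is forced to True.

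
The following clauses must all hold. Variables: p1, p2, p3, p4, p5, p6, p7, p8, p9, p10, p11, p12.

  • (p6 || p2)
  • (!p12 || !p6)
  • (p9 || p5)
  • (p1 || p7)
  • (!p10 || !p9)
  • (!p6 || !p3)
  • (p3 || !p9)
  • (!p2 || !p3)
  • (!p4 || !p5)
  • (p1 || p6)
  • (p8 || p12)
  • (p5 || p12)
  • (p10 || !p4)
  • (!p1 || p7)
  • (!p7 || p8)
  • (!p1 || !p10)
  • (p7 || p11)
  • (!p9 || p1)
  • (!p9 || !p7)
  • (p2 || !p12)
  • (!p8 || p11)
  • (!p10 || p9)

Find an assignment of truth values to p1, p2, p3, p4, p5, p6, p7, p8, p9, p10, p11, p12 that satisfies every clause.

p1=True  p2=True  p3=False  p4=False  p5=True  p6=False  p7=True  p8=True  p9=False  p10=False  p11=True  p12=False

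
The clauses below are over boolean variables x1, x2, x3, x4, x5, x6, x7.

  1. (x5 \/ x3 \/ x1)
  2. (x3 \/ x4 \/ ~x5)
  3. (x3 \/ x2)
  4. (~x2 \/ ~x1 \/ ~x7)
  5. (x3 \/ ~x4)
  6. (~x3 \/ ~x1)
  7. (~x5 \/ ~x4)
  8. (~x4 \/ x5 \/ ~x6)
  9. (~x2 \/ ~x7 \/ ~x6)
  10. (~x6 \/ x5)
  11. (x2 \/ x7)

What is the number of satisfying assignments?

12

Split on x3, then x5.
  x3=1, x5=1: 5 of the 32 assignments to (x1,x2,x4,x6,x7) work.
  x3=1, x5=0: x4 free; 3 ways for (x1,x2,x6,x7) × 2^1 = 6.
  x3=0, x5=1: a clause becomes empty — 0.
  x3=0, x5=0: remaining (x1,x2,x4,x6,x7) ∈ {(1,1,0,0,0)} — 1.
Total: 5 + 6 + 0 + 1 = 12.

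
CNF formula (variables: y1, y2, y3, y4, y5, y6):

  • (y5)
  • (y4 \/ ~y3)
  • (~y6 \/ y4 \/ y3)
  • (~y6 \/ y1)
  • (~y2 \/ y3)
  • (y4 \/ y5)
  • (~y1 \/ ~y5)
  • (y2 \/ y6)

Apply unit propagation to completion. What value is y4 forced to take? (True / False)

True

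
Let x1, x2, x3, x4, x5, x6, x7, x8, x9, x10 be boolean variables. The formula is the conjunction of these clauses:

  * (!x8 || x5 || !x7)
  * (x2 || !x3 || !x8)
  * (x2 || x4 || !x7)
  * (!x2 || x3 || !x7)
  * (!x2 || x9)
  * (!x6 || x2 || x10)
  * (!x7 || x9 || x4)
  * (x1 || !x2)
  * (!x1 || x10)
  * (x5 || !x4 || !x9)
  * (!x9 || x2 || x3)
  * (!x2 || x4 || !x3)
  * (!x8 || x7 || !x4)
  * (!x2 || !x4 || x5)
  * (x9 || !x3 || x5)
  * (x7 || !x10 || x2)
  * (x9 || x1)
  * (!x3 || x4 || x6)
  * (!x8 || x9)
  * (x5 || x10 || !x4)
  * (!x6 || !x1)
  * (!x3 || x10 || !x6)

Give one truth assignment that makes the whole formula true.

x1=F, x2=F, x3=T, x4=T, x5=T, x6=T, x7=T, x8=F, x9=T, x10=T

x5 occurs only positively in the remaining clauses — set x5 = True.
Pure literal: x8 appears only negated; assign x8 = False.
Try x1 = False.
  then x2 is forced to False.
  then x9 is forced to True.
  then x3 is forced to True.
Try x4 = True.
The remaining clauses are satisfied by x6 = True, x7 = True, x10 = True.
Every clause has at least one true literal under this assignment.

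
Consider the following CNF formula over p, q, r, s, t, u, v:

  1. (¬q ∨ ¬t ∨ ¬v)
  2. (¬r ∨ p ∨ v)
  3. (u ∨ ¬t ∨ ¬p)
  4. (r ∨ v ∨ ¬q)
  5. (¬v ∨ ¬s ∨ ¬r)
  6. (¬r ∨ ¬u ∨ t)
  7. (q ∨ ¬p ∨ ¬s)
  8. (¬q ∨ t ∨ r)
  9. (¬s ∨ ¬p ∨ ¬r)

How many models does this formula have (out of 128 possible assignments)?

Split on r, then p.
  r=T, p=T: 7 of the 32 assignments to (q,s,t,u,v) work.
  r=T, p=F: remaining (q,s,t,u,v) ∈ {(F,F,F,F,T); (F,F,T,F,T); (F,F,T,T,T); (T,F,F,F,T)} — 4.
  r=F, p=T: v free; 3 ways for (q,s,t,u) × 2^1 = 6.
  r=F, p=F: forces q=F; s, t, u, v free → 2^4 = 16.
Total: 7 + 4 + 6 + 16 = 33.

33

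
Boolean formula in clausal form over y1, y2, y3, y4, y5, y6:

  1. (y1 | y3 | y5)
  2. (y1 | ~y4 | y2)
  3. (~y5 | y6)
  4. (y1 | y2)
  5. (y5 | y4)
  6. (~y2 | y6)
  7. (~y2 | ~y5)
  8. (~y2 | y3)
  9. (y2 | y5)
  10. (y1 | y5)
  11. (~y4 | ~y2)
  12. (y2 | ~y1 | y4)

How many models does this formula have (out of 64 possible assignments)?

2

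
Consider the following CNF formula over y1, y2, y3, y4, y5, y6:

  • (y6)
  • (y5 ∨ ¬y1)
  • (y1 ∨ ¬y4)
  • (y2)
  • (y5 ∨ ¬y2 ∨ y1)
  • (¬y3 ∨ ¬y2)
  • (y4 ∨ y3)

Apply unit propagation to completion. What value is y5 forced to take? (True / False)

True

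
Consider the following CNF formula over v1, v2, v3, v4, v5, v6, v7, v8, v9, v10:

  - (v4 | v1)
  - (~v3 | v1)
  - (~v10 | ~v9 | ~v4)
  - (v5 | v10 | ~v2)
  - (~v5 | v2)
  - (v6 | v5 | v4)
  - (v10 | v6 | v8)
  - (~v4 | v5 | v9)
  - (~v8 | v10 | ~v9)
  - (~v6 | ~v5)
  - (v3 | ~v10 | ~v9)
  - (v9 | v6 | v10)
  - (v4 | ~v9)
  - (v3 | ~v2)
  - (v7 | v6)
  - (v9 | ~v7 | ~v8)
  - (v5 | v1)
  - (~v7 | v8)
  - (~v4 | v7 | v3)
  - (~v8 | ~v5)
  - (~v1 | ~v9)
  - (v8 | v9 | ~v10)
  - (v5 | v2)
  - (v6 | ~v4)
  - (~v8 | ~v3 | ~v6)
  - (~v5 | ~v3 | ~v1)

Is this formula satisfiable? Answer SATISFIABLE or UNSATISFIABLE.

UNSATISFIABLE

v5 = True:
  propagation gives v2=True, v6=False, v3=True, v1=True; an empty clause results — contradiction.
v5 = False:
  propagation gives v1=True, v9=False, v4=False, v6=True; an empty clause results — contradiction.
Every branch closes, so no satisfying assignment exists.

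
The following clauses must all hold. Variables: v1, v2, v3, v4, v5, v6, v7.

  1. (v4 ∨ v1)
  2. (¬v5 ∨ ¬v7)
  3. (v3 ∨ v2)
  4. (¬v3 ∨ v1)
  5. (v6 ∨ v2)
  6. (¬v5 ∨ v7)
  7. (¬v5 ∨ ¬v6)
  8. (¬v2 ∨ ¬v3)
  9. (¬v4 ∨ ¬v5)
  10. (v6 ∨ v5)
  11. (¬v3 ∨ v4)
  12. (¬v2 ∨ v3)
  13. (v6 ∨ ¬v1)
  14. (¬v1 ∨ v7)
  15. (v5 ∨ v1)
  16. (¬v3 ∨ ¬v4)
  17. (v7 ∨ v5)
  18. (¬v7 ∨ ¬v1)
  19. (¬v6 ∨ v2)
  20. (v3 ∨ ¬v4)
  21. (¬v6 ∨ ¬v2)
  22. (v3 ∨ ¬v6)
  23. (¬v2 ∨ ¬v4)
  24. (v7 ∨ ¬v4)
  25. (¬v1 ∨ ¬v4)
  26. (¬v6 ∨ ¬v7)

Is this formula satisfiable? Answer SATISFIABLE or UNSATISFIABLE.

UNSATISFIABLE

v3 = True:
  propagation gives v1=True, v2=False, v6=True; an empty clause results — contradiction.
v3 = False:
  propagation gives v2=True; an empty clause results — contradiction.
Every branch closes, so no satisfying assignment exists.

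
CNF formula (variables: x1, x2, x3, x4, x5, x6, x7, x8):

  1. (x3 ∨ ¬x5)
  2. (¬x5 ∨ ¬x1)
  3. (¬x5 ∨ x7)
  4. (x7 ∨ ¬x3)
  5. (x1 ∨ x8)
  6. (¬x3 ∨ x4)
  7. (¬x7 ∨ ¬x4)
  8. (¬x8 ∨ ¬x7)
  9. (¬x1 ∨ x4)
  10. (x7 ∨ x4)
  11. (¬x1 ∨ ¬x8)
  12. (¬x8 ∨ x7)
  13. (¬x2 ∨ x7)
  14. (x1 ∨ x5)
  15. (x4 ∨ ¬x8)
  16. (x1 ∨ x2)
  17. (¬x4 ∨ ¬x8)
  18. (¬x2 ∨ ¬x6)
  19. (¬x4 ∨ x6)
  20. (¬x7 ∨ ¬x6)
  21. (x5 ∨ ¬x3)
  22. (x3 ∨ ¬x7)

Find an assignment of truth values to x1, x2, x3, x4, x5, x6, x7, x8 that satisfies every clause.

x1=T, x2=F, x3=F, x4=T, x5=F, x6=T, x7=F, x8=F

Set x1 = True and propagate.
  then x5 is forced to False.
  then x4 is forced to True.
  then x7 is forced to False.
  then x3 is forced to False.
  then x8 is forced to False.
  then x2 is forced to False.
  then x6 is forced to True.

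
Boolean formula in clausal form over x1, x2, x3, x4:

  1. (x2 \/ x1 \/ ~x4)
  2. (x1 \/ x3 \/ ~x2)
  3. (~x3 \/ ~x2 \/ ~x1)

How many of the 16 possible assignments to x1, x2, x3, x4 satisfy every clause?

Case analysis on x1 and x2:
  x1=T, x2=T: remaining (x3,x4) ∈ {(F,F); (F,T)} — 2.
  x1=T, x2=F: remaining (x3,x4) ∈ {(F,F); (F,T); (T,F); (T,T)} — 4.
  x1=F, x2=T: remaining (x3,x4) ∈ {(T,F); (T,T)} — 2.
  x1=F, x2=F: remaining (x3,x4) ∈ {(F,F); (T,F)} — 2.
Total: 2 + 4 + 2 + 2 = 10.

10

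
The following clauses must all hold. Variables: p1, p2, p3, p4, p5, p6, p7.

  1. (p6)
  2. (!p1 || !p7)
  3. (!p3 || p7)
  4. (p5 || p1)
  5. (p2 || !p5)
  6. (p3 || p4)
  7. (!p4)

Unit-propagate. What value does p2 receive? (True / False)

Unit clause (p6) sets p6 = True.
Unit clause (!p4) sets p4 = False.
In (p3 || p4), p4 is now false; p3 must hold, so p3 = True.
From (p7 || !p3) and p3 = True: p7 = True.
(!p1 || !p7) with p7 = True leaves only !p1, so p1 = False.
In (p5 || p1), p1 is now false; p5 must hold, so p5 = True.
From (!p5 || p2) and p5 = True: p2 = True.

True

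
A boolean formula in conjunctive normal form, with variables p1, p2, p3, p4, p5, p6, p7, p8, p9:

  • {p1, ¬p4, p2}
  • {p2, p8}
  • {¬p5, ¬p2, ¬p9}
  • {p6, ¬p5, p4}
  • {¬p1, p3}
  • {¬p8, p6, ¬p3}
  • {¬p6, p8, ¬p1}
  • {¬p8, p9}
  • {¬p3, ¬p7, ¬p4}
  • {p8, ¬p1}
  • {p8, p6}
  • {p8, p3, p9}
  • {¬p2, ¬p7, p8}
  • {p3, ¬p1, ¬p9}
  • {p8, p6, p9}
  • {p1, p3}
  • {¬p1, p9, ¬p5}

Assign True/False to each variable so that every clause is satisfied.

Pure literal: p5 appears only negated; assign p5 = False.
p7 occurs only negated in the remaining clauses — set p7 = False.
Set p1 = True and propagate.
  then p3 is forced to True.
  then p8 is forced to True.
  then p6 is forced to True.
  then p9 is forced to True.
p2, p4 are now unconstrained; take p2 = True, p4 = False.

p1 = True, p2 = True, p3 = True, p4 = False, p5 = False, p6 = True, p7 = False, p8 = True, p9 = True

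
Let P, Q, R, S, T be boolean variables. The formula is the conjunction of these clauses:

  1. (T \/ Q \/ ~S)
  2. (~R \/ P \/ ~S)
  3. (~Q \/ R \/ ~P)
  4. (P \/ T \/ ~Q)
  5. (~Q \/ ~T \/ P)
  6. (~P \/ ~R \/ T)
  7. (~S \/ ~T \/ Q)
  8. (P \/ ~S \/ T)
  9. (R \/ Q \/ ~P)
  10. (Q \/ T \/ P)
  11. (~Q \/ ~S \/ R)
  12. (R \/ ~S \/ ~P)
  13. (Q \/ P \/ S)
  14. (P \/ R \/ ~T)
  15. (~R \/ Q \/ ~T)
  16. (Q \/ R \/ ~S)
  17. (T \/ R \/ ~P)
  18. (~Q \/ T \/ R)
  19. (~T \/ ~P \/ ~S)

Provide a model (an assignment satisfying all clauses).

P=T  Q=T  R=T  S=F  T=T

Try P = True.
Branch on Q: take Q = True.
  then R is forced to True.
  then T is forced to True.
  then S is forced to False.
Check each clause:
  1. (T \/ Q \/ ~S) — Q is true.
  2. (P \/ ~S \/ ~R) — P is true.
  3. (~P \/ R \/ ~Q) — R is true.
  4. (P \/ T \/ ~Q) — P is true.
  5. (~Q \/ P \/ ~T) — P is true.
  6. (~R \/ T \/ ~P) — T is true.
  7. (~T \/ ~S \/ Q) — Q is true.
  8. (~S \/ P \/ T) — P is true.
  9. (R \/ ~P \/ Q) — Q is true.
  10. (P \/ T \/ Q) — P is true.
  11. (~Q \/ ~S \/ R) — R is true.
  12. (R \/ ~S \/ ~P) — R is true.
  13. (Q \/ S \/ P) — P is true.
  14. (R \/ P \/ ~T) — R is true.
  15. (Q \/ ~R \/ ~T) — Q is true.
  16. (Q \/ R \/ ~S) — Q is true.
  17. (T \/ ~P \/ R) — R is true.
  18. (~Q \/ R \/ T) — R is true.
  19. (~S \/ ~T \/ ~P) — ~S is true.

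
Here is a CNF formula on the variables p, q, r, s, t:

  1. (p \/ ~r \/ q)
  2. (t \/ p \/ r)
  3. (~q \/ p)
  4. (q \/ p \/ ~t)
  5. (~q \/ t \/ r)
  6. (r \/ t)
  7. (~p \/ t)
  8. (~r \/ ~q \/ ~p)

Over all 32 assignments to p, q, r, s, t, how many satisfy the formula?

The models are:
  p=1 q=0 r=0 s=0 t=1
  p=1 q=0 r=0 s=1 t=1
  p=1 q=0 r=1 s=0 t=1
  p=1 q=0 r=1 s=1 t=1
  p=1 q=1 r=0 s=0 t=1
  p=1 q=1 r=0 s=1 t=1
That's 6 in total.

6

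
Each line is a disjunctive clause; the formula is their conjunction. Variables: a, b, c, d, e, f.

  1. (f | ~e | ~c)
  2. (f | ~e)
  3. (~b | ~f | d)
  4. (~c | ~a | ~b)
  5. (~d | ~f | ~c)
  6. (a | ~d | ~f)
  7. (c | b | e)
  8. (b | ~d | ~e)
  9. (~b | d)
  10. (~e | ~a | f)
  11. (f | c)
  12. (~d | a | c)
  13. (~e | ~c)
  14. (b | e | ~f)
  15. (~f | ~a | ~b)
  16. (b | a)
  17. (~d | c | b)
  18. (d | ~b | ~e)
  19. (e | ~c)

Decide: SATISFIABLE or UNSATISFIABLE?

Try a = True.
Try b = False.
The remaining clauses are satisfied by c = False, d = False, e = True, f = True.
Every clause has at least one true literal under this assignment.
So a=True, b=False, c=False, d=False, e=True, f=True is a satisfying assignment.

SATISFIABLE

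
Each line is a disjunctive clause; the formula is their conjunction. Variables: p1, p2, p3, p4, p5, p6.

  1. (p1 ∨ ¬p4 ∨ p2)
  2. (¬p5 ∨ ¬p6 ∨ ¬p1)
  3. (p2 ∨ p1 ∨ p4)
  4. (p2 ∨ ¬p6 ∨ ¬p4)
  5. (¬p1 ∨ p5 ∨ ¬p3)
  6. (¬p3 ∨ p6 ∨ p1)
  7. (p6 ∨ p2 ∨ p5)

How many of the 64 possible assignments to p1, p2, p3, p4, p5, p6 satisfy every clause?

Case analysis on p1 and p2:
  p1=1, p2=1: p4 free; 4 ways for (p3,p5,p6) × 2^1 = 8.
  p1=1, p2=0: 5 of the 16 assignments to (p3,p4,p5,p6) work.
  p1=0, p2=1: p4, p5 free; 3 ways for (p3,p6) × 2^2 = 12.
  p1=0, p2=0: a clause becomes empty — 0.
Total: 8 + 5 + 12 + 0 = 25.

25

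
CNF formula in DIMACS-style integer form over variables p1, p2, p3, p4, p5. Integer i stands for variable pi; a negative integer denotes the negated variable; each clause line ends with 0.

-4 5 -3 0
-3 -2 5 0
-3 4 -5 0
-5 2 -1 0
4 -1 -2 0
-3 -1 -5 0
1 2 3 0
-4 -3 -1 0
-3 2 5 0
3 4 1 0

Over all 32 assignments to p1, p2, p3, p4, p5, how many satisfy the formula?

Satisfying assignments:
  p1=0 p2=0 p3=1 p4=1 p5=1
  p1=0 p2=1 p3=0 p4=1 p5=0
  p1=0 p2=1 p3=0 p4=1 p5=1
  p1=0 p2=1 p3=1 p4=1 p5=1
  p1=1 p2=0 p3=0 p4=0 p5=0
  p1=1 p2=0 p3=0 p4=1 p5=0
  p1=1 p2=1 p3=0 p4=1 p5=0
  p1=1 p2=1 p3=0 p4=1 p5=1
That's 8 in total.

8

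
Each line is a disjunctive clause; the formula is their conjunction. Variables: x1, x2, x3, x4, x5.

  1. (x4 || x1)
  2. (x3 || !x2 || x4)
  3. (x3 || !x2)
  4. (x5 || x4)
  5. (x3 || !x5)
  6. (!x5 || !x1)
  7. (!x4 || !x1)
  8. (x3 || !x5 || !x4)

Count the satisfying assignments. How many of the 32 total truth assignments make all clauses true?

5

The models are:
  x1=F x2=F x3=F x4=T x5=F
  x1=F x2=F x3=T x4=T x5=F
  x1=F x2=F x3=T x4=T x5=T
  x1=F x2=T x3=T x4=T x5=F
  x1=F x2=T x3=T x4=T x5=T
Count: 5.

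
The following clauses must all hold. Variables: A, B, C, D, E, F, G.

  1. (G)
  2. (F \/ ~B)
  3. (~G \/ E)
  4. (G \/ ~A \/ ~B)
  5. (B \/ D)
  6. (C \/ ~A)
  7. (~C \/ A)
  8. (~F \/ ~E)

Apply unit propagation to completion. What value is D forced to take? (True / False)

(G) is a unit clause: G = True.
(~G \/ E): since G = True, the clause reduces to (E). E = True.
(~F \/ ~E): since E = True, the clause reduces to (~F). F = False.
From (F \/ ~B) and F = False: B = False.
From (D \/ B) and B = False: D = True.

True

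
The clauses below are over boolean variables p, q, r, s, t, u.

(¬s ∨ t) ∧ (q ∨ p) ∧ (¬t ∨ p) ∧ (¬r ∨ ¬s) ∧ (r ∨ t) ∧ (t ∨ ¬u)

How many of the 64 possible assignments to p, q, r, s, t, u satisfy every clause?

15

Split on t, then p.
  t=T, p=T: q, u free; 3 ways for (r,s) × 2^2 = 12.
  t=T, p=F: a clause becomes empty — 0.
  t=F, p=T: remaining (q,r,s,u) ∈ {(F,T,F,F); (T,T,F,F)} — 2.
  t=F, p=F: remaining (q,r,s,u) ∈ {(T,T,F,F)} — 1.
Total: 12 + 0 + 2 + 1 = 15.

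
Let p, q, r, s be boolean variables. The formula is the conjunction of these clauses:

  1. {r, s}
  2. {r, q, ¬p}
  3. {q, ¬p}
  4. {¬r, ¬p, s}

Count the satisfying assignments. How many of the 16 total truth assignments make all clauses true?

Split on p, then r.
  p=T, r=T: remaining (q,s) ∈ {(T,T)} — 1.
  p=T, r=F: remaining (q,s) ∈ {(T,T)} — 1.
  p=F, r=T: remaining (q,s) ∈ {(F,F); (F,T); (T,F); (T,T)} — 4.
  p=F, r=F: remaining (q,s) ∈ {(F,T); (T,T)} — 2.
Total: 1 + 1 + 4 + 2 = 8.

8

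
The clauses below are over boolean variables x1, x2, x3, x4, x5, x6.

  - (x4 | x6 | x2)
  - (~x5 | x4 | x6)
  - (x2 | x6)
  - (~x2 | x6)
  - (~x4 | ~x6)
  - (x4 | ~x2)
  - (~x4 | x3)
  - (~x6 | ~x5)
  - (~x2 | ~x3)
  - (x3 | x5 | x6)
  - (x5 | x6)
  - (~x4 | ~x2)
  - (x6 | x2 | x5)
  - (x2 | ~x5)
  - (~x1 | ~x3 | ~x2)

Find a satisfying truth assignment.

x1 = T, x2 = F, x3 = T, x4 = F, x5 = F, x6 = T

Check each clause:
  1. (x4 | x6 | x2) — x6 is true.
  2. (x4 | ~x5 | x6) — ~x5 is true.
  3. (x6 | x2) — x6 is true.
  4. (~x2 | x6) — ~x2 is true.
  5. (~x4 | ~x6) — ~x4 is true.
  6. (x4 | ~x2) — ~x2 is true.
  7. (x3 | ~x4) — x3 is true.
  8. (~x5 | ~x6) — ~x5 is true.
  9. (~x2 | ~x3) — ~x2 is true.
  10. (x5 | x3 | x6) — x3 is true.
  11. (x5 | x6) — x6 is true.
  12. (~x2 | ~x4) — ~x4 is true.
  13. (x6 | x5 | x2) — x6 is true.
  14. (~x5 | x2) — ~x5 is true.
  15. (~x1 | ~x3 | ~x2) — ~x2 is true.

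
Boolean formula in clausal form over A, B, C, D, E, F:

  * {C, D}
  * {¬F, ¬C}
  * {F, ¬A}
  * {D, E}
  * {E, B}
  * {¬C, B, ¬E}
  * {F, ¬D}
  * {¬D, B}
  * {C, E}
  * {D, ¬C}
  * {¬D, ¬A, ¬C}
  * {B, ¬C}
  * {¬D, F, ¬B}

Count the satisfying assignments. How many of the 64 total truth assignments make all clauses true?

The models are:
  A=F B=T C=F D=T E=T F=T
  A=T B=T C=F D=T E=T F=T
That's 2 in total.

2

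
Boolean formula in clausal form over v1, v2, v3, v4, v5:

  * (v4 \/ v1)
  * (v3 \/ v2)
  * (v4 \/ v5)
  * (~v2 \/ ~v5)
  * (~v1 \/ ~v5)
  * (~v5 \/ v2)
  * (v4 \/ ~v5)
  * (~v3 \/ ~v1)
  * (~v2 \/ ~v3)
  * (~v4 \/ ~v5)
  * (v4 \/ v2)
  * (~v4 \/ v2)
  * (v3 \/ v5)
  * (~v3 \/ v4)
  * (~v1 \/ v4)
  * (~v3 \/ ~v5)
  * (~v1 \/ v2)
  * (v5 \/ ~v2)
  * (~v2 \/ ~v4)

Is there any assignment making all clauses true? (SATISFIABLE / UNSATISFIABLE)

UNSATISFIABLE

v2 = True:
  propagation gives v5=False; an empty clause results — contradiction.
v2 = False:
  propagation gives v3=True, v5=False, v4=True; an empty clause results — contradiction.
Every branch closes, so no satisfying assignment exists.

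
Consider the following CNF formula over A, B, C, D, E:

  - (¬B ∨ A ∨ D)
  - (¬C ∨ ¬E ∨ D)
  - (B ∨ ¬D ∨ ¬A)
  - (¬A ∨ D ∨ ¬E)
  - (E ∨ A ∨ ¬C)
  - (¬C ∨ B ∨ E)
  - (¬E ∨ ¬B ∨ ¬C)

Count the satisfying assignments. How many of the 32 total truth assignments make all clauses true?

13

Split on E, then A.
  E=T, A=T: remaining (B,C,D) ∈ {(T,F,T)} — 1.
  E=T, A=F: remaining (B,C,D) ∈ {(F,F,F); (F,F,T); (F,T,T); (T,F,T)} — 4.
  E=F, A=T: 5 of the 8 assignments to (B,C,D) work.
  E=F, A=F: remaining (B,C,D) ∈ {(F,F,F); (F,F,T); (T,F,T)} — 3.
Total: 1 + 4 + 5 + 3 = 13.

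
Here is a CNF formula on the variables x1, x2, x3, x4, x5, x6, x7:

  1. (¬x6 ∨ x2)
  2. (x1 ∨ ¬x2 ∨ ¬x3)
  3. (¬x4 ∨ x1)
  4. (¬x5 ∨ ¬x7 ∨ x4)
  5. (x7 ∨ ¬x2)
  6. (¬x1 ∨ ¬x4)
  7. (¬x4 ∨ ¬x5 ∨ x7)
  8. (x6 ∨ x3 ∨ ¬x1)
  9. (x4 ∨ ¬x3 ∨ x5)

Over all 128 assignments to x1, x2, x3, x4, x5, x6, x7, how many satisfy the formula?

Split on x4, then x1.
  x4=1, x1=1: a clause becomes empty — 0.
  x4=1, x1=0: a clause becomes empty — 0.
  x4=0, x1=1: remaining (x2,x3,x5,x6,x7) ∈ {(0,1,1,0,0); (1,0,0,1,1)} — 2.
  x4=0, x1=0: 6 of the 32 assignments to (x2,x3,x5,x6,x7) work.
Total: 0 + 0 + 2 + 6 = 8.

8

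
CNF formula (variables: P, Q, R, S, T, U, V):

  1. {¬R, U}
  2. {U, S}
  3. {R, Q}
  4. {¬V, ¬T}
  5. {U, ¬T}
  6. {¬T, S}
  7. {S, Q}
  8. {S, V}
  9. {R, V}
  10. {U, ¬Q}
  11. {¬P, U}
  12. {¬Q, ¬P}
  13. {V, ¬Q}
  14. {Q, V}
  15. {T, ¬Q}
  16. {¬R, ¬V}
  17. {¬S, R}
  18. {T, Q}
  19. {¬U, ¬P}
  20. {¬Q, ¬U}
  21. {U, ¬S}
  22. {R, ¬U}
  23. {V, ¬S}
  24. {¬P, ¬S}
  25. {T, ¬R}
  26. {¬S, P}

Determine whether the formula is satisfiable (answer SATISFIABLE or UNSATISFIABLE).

UNSATISFIABLE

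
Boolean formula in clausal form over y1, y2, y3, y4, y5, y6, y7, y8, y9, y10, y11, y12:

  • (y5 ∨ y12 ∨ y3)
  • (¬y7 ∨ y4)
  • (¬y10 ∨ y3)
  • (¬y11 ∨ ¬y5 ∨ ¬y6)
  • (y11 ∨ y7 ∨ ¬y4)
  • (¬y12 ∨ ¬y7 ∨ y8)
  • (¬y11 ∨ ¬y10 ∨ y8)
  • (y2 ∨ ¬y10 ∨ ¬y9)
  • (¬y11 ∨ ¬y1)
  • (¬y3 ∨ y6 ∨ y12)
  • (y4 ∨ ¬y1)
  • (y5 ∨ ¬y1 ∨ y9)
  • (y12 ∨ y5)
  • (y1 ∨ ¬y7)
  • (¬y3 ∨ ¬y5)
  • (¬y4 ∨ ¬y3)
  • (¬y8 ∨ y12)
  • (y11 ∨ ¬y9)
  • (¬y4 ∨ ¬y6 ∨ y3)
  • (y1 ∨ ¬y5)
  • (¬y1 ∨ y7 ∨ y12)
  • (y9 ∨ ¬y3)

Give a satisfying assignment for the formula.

y10 occurs only negated in the remaining clauses — set y10 = False.
Branch on y1: take y1 = False.
  then y7 is forced to False.
  then y5 is forced to False.
  then y12 is forced to True.
Set y3 = False and propagate.
Try y4 = False.
The remaining clauses are satisfied by y2 = False, y6 = False, y8 = True, y9 = False, y11 = False.

y1=False, y2=False, y3=False, y4=False, y5=False, y6=False, y7=False, y8=True, y9=False, y10=False, y11=False, y12=True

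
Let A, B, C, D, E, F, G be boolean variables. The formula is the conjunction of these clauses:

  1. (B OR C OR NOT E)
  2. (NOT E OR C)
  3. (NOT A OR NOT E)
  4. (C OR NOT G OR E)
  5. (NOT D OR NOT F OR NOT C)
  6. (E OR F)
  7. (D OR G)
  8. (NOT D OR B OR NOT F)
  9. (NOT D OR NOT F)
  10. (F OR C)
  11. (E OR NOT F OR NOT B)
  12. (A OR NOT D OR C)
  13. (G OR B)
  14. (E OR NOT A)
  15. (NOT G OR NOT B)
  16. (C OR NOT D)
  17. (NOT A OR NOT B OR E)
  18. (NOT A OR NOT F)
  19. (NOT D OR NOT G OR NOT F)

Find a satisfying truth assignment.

A=F, B=F, C=T, D=F, E=T, F=F, G=T

Check each clause:
  1. (NOT E OR B OR C) — C is true.
  2. (C OR NOT E) — C is true.
  3. (NOT A OR NOT E) — NOT A is true.
  4. (NOT G OR C OR E) — C is true.
  5. (NOT D OR NOT C OR NOT F) — NOT F is true.
  6. (E OR F) — E is true.
  7. (D OR G) — G is true.
  8. (B OR NOT D OR NOT F) — NOT F is true.
  9. (NOT F OR NOT D) — NOT F is true.
  10. (F OR C) — C is true.
  11. (E OR NOT B OR NOT F) — NOT F is true.
  12. (C OR A OR NOT D) — C is true.
  13. (G OR B) — G is true.
  14. (NOT A OR E) — E is true.
  15. (NOT G OR NOT B) — NOT B is true.
  16. (C OR NOT D) — C is true.
  17. (NOT A OR E OR NOT B) — E is true.
  18. (NOT A OR NOT F) — NOT F is true.
  19. (NOT F OR NOT G OR NOT D) — NOT F is true.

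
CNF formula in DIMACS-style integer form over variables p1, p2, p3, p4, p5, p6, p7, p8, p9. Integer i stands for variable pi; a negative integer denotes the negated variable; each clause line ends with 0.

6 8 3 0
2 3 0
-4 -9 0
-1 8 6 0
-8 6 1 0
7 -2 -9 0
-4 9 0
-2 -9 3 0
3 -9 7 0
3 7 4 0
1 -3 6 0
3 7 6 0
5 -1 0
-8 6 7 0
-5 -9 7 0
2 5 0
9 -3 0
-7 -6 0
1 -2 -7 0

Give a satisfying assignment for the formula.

p1=1, p2=0, p3=1, p4=0, p5=1, p6=0, p7=1, p8=1, p9=1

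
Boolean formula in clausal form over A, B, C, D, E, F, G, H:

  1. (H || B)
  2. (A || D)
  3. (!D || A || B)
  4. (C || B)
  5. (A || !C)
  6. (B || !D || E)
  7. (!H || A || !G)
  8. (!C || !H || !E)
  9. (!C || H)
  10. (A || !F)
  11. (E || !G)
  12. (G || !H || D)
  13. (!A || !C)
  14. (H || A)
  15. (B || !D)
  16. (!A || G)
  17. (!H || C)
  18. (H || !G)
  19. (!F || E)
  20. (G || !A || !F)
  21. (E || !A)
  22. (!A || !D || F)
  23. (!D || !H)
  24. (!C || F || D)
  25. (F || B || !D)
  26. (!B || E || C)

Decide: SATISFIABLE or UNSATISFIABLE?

UNSATISFIABLE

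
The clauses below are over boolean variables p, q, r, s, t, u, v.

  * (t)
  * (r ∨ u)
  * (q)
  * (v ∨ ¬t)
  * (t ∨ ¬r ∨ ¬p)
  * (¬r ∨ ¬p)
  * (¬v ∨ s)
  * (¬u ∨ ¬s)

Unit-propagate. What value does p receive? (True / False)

False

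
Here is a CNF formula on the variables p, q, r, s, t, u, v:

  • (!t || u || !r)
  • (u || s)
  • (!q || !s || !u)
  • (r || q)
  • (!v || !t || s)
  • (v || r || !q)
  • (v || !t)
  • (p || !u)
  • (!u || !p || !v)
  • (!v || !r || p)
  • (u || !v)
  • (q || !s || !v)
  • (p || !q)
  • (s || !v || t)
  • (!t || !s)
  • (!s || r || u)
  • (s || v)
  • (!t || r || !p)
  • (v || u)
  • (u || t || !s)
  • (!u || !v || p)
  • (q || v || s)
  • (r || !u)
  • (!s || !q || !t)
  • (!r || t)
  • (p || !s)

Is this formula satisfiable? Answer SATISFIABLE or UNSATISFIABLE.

UNSATISFIABLE

s = True:
  propagation gives t=False, u=True, q=False, r=True; an empty clause results — contradiction.
s = False:
  propagation gives u=True, p=True, v=False; an empty clause results — contradiction.
Every branch closes, so no satisfying assignment exists.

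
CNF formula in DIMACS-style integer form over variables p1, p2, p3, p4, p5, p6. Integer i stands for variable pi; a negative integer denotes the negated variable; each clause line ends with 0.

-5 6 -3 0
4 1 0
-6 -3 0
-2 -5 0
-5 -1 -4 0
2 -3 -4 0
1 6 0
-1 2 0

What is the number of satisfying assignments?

9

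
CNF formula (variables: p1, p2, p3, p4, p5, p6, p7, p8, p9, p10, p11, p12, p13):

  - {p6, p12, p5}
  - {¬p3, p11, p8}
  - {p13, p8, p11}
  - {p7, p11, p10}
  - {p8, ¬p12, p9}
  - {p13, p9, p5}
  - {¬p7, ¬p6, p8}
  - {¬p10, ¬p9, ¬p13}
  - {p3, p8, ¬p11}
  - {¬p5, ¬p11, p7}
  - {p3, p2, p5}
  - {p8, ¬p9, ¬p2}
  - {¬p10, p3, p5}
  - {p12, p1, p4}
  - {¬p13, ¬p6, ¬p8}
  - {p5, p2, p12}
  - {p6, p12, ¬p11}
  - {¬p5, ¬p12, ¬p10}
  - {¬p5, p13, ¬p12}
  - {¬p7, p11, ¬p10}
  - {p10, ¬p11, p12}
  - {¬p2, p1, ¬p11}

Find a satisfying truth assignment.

p1 = True, p2 = False, p3 = False, p4 = False, p5 = True, p6 = True, p7 = True, p8 = True, p9 = True, p10 = False, p11 = False, p12 = False, p13 = False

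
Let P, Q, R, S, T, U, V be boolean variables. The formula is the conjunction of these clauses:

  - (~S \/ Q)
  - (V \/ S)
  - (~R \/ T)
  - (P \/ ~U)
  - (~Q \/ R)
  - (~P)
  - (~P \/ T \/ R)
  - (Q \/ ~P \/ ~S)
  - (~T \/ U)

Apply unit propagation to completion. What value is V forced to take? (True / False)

True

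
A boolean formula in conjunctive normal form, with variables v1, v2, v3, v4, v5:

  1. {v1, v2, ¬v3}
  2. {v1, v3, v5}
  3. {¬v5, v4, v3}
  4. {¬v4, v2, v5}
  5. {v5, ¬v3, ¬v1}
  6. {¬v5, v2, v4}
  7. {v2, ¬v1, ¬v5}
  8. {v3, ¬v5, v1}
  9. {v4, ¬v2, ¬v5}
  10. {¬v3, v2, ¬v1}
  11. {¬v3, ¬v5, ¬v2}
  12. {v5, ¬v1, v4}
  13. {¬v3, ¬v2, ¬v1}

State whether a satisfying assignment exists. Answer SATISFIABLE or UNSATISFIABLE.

SATISFIABLE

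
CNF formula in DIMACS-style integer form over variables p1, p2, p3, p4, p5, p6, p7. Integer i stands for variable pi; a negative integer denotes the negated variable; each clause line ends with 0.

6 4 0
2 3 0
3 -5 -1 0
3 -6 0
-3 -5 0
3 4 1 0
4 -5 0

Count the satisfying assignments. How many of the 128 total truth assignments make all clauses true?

Case analysis on p3 and p4:
  p3=T, p4=T: forces p5=F; p1, p2, p6, p7 free → 2^4 = 16.
  p3=T, p4=F: forces p5=F; p6=T; p1, p2, p7 free → 2^3 = 8.
  p3=F, p4=T: p7 free; 3 ways for (p1,p2,p5,p6) × 2^1 = 6.
  p3=F, p4=F: a clause becomes empty — 0.
Total: 16 + 8 + 6 + 0 = 30.

30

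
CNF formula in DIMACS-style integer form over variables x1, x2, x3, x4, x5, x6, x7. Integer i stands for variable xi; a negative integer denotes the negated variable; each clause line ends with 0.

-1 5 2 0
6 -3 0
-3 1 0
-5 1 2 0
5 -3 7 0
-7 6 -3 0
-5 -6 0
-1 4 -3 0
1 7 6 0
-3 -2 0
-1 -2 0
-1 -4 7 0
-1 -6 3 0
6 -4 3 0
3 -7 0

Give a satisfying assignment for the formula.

x1 = False  x2 = True  x3 = False  x4 = False  x5 = False  x6 = True  x7 = False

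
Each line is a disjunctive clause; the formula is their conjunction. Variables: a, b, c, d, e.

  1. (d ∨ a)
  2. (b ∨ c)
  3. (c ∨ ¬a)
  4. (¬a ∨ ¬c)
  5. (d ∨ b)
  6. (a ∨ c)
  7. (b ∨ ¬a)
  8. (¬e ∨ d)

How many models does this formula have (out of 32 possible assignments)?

4

The models are:
  a=F b=F c=T d=T e=F
  a=F b=F c=T d=T e=T
  a=F b=T c=T d=T e=F
  a=F b=T c=T d=T e=T
That's 4 in total.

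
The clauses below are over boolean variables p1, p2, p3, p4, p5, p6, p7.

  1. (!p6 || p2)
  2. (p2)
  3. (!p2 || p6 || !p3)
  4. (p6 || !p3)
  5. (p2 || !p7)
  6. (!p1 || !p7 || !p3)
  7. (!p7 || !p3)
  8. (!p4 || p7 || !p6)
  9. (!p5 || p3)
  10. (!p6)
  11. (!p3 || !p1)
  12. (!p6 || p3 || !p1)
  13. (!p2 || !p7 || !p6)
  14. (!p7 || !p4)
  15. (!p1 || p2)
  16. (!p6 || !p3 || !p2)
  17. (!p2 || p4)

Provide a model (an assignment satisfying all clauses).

p1 = 1, p2 = 1, p3 = 0, p4 = 1, p5 = 0, p6 = 0, p7 = 0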